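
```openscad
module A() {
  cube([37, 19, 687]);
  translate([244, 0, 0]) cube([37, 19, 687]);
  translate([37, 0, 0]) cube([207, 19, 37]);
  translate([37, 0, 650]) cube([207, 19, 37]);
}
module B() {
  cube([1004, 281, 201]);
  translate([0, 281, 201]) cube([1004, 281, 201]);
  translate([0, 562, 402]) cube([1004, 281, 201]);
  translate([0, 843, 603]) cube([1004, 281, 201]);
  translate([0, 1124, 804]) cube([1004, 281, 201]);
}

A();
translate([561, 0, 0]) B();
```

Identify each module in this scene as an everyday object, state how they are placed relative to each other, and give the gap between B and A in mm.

The staircase's nearest face is 280 mm from the picture frame's +x face.

A is a picture frame. B is a staircase. The staircase is on the floor beside the picture frame on its +x side. The gap between the staircase and the picture frame is 280 mm.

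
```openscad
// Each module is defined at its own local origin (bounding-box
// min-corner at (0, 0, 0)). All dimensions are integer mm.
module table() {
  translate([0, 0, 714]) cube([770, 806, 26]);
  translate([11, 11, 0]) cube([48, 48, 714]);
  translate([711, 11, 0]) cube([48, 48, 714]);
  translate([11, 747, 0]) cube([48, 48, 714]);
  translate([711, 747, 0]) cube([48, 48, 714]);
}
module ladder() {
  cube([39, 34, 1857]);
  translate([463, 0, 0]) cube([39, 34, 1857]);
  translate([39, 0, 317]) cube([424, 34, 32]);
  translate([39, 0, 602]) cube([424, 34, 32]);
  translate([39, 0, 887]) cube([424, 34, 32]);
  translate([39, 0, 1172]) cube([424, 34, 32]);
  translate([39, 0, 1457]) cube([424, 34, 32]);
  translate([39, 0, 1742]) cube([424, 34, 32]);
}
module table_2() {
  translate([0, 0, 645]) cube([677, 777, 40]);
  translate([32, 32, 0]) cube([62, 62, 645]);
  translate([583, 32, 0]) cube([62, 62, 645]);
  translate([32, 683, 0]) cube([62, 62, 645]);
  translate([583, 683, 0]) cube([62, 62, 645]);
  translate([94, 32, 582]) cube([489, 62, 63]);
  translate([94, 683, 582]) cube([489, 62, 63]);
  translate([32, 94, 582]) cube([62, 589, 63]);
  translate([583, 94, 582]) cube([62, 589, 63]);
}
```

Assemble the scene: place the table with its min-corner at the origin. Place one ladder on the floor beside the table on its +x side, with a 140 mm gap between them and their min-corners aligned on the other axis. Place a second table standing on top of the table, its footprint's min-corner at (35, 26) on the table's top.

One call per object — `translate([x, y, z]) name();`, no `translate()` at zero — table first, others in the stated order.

table();
translate([910, 0, 0]) ladder();
translate([35, 26, 740]) table_2();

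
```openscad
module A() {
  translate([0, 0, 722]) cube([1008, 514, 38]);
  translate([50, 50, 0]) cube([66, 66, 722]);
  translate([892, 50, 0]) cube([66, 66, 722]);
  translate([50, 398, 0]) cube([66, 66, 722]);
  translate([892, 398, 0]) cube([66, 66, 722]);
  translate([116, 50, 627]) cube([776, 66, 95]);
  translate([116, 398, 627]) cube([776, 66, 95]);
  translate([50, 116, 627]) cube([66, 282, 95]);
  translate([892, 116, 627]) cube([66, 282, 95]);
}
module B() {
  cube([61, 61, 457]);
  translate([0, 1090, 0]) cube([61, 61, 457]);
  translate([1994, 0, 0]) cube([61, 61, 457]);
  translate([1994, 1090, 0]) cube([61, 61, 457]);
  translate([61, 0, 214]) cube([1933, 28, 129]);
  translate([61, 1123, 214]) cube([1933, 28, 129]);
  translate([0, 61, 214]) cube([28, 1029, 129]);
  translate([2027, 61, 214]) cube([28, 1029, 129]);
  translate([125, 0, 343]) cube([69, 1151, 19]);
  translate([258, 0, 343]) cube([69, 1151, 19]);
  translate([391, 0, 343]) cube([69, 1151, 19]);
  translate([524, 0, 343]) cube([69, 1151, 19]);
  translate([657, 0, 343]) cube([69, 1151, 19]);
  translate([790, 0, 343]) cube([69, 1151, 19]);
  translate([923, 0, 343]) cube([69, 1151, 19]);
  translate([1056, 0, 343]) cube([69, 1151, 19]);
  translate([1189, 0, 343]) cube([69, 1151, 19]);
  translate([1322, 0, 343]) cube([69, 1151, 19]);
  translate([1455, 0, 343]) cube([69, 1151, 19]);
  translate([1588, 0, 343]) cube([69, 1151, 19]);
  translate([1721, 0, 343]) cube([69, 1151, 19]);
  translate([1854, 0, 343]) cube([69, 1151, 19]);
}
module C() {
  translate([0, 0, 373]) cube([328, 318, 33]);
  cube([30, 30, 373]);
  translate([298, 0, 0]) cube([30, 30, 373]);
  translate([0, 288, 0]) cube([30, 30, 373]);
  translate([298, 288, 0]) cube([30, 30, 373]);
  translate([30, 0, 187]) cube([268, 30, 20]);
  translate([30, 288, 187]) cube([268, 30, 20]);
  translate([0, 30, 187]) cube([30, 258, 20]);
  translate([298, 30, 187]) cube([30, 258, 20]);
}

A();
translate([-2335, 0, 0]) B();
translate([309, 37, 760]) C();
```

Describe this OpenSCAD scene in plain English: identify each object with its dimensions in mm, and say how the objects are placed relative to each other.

A is a rectangular dining table. The top is 1008×514×38 mm with its upper surface at z = 760 mm. It stands on four 66×66 mm square legs, each inset 50 mm from the nearest pair of top edges, running from the floor to the underside of the top. Four apron rails, 66 mm thick and 95 mm tall, run between adjacent legs with their top edges flush with the underside of the top and their outer faces flush with the legs' outer faces.

B is a bed frame 2055 mm long (x) by 1151 mm wide (y). Four 61×61 mm corner posts, 457 mm tall, at the corners of the footprint. Four rails of 28 mm thickness and 129 mm height run between adjacent posts with their undersides at z = 214 mm, their outer faces flush with the outside of the frame (the two x-running rails run between the posts' inner faces; the two y-running rails run between the posts' inner faces). 14 slats, each 69 mm wide (x) and 19 mm thick, lie across the top of the two x-running rails, running the full 1151 mm width of the frame in y; the slats are evenly spaced along x between the inner faces of the end posts with equal gaps (rounded down to the nearest mm) at the −x end and between each pair — any rounding remainder accumulates at the +x end.

C is a simple wooden stool: a rectangular seat 328 mm (x) by 318 mm (y), 33 mm thick, top face at z = 406 mm, on four square legs, each 30×30 mm in cross-section. The legs rest on z = 0, each flush with a corner of the seat. Four stretchers, 30 mm wide and 20 mm tall, connect adjacent legs with their undersides at z = 187 mm, each running between the inner faces of the legs it joins and aligned with the legs' outer faces on the other axis.

The bed frame is on the floor beside the table on its −x side. The stool is on top of the table.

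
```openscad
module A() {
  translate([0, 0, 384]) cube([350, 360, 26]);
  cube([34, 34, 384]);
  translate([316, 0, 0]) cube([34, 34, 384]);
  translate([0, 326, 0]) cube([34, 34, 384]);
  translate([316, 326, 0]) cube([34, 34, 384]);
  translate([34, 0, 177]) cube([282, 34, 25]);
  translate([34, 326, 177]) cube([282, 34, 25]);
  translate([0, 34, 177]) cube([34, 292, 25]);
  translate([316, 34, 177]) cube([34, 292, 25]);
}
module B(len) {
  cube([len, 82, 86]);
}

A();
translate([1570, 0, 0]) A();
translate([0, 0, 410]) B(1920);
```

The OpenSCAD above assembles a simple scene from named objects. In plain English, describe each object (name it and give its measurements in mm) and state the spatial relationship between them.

A is a four-legged stool. The seat is 350×360 mm, 26 mm thick, top at z = 410 mm. It stands on four square legs, each 34×34 mm in cross-section, from z = 0 to the seat underside, each flush with a corner of the seat. Four stretchers, 34 mm wide and 25 mm tall, connect adjacent legs with their undersides at z = 177 mm, each running between the inner faces of the legs it joins and aligned with the legs' outer faces on the other axis.

B is a rectangular beam 1920 mm long (x), 82 mm deep (y), 86 mm thick (z).

The beam spans the tops of two stools placed 1220 mm apart, resting at z = 410 mm.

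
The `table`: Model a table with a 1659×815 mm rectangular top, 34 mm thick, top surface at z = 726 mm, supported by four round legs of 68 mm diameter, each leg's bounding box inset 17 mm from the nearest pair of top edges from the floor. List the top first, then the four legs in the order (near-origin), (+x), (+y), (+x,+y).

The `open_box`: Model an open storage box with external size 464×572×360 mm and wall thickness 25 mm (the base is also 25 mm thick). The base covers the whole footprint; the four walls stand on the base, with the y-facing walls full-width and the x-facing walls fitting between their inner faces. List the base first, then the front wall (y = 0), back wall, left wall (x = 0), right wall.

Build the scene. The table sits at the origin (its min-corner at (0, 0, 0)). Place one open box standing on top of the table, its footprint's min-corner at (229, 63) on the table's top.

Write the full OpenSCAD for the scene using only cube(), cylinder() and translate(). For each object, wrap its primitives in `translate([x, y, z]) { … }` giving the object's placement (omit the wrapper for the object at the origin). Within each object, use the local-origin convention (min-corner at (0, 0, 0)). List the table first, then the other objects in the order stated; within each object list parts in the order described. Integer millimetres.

translate([0, 0, 692]) cube([1659, 815, 34]);
translate([51, 51, 0]) cylinder(h = 692, r = 34);
translate([1608, 51, 0]) cylinder(h = 692, r = 34);
translate([51, 764, 0]) cylinder(h = 692, r = 34);
translate([1608, 764, 0]) cylinder(h = 692, r = 34);
translate([229, 63, 726]) {
  cube([464, 572, 25]);
  translate([0, 0, 25]) cube([464, 25, 335]);
  translate([0, 547, 25]) cube([464, 25, 335]);
  translate([0, 25, 25]) cube([25, 522, 335]);
  translate([439, 25, 25]) cube([25, 522, 335]);
}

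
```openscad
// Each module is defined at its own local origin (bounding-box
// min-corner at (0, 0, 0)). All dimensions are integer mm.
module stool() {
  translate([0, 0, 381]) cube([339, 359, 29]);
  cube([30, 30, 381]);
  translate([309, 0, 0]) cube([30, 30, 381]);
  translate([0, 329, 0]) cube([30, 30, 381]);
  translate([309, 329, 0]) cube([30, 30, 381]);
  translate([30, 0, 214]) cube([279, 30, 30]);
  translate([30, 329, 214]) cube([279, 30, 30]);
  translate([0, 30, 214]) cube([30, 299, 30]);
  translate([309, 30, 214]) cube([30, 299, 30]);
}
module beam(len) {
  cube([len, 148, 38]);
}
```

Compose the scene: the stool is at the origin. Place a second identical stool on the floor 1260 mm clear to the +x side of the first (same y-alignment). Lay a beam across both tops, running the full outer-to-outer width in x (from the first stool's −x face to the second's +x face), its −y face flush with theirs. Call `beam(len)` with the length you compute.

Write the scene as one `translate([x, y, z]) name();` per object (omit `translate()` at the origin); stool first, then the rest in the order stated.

stool();
translate([1599, 0, 0]) stool();
translate([0, 0, 410]) beam(1938);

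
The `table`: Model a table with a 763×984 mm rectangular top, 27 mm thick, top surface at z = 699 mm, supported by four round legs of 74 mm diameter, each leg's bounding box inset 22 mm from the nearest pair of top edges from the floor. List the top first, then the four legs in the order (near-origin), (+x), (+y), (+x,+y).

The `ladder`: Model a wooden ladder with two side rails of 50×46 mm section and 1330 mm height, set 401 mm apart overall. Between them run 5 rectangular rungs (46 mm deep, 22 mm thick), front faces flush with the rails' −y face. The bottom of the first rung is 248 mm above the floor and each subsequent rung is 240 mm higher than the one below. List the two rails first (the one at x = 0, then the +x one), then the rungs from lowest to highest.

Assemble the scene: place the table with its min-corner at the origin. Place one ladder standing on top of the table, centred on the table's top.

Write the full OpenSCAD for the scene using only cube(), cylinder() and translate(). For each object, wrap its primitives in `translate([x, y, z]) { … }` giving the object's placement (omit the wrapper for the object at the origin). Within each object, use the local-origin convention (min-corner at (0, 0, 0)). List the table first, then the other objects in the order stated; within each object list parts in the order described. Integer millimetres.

translate([0, 0, 672]) cube([763, 984, 27]);
translate([59, 59, 0]) cylinder(h = 672, r = 37);
translate([704, 59, 0]) cylinder(h = 672, r = 37);
translate([59, 925, 0]) cylinder(h = 672, r = 37);
translate([704, 925, 0]) cylinder(h = 672, r = 37);
translate([181, 469, 699]) {
  cube([50, 46, 1330]);
  translate([351, 0, 0]) cube([50, 46, 1330]);
  translate([50, 0, 248]) cube([301, 46, 22]);
  translate([50, 0, 488]) cube([301, 46, 22]);
  translate([50, 0, 728]) cube([301, 46, 22]);
  translate([50, 0, 968]) cube([301, 46, 22]);
  translate([50, 0, 1208]) cube([301, 46, 22]);
}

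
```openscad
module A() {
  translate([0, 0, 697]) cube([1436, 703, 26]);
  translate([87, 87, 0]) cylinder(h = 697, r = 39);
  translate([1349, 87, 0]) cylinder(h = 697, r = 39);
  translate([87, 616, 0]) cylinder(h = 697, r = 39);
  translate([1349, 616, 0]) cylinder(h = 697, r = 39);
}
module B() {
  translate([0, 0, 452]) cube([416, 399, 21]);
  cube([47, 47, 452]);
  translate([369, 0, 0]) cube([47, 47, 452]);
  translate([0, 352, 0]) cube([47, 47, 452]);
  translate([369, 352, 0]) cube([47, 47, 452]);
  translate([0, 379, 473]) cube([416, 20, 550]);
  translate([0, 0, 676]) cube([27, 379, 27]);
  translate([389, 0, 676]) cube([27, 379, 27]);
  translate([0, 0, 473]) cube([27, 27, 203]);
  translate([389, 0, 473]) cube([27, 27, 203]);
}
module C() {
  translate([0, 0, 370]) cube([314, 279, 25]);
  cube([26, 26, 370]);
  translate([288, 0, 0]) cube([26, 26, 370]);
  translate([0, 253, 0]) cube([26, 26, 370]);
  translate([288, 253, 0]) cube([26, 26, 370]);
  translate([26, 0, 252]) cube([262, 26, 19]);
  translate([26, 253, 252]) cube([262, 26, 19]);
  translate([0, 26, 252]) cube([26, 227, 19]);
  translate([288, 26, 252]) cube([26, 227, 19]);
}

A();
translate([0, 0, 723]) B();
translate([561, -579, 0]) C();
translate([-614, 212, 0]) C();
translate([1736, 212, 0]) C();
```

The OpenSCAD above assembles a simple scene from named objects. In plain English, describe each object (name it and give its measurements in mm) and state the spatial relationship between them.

A is a table: top 1436 mm (x) × 703 mm (y), 26 mm thick, upper face at z = 723 mm, on four round legs of 78 mm diameter, each leg's bounding box inset 48 mm from the nearest pair of top edges, running from z = 0 to the bottom of the top.

B is a chair. The seat is a 416×399×21 mm slab with its top at z = 473 mm, on four 47×47 mm corner legs (flush with the seat edges, standing on z = 0). A flat backrest 20 mm thick, 550 mm tall, spans the full seat width and rises from the seat top along its +y edge, rear face flush with the rear of the seat. Two armrests of 27×27 mm section run along each side from the seat's front edge to the front of the backrest, top faces 230 mm above the seat top and outer faces flush with the seat's x-edges; a 27×27 mm post under the front of each armrest stands on the seat at the front corner.

C is a four-legged stool. The seat is 314×279 mm, 25 mm thick, top at z = 395 mm. It stands on four square legs, each 26×26 mm in cross-section, from z = 0 to the seat underside, each flush with a corner of the seat. Four stretchers, 26 mm wide and 19 mm tall, connect adjacent legs with their undersides at z = 252 mm, each running between the inner faces of the legs it joins and aligned with the legs' outer faces on the other axis.

The chair is on top of the table. Three stools sit around the table at the −y, −x, +x sides.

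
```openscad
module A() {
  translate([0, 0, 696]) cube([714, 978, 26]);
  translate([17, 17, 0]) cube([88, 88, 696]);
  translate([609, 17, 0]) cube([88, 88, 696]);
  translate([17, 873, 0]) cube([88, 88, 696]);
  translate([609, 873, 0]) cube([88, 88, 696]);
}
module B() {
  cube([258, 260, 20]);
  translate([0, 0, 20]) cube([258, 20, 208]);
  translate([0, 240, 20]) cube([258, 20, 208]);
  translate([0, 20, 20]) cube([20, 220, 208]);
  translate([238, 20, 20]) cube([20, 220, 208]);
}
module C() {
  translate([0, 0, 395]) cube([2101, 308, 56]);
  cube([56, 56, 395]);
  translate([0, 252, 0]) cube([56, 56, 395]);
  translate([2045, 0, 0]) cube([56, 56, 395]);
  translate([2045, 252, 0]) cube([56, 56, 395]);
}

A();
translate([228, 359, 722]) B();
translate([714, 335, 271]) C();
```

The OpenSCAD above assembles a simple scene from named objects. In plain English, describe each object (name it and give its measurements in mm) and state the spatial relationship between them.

A is a rectangular dining table. The top is 714×978×26 mm with its upper surface at z = 722 mm. It stands on four 88×88 mm square legs, each inset 17 mm from the nearest pair of top edges, running from the floor to the underside of the top.

B is an open storage box with external size 258×260×228 mm and wall thickness 20 mm (the base is also 20 mm thick). The base covers the whole footprint; the four walls stand on the base, with the y-facing walls full-width and the x-facing walls fitting between their inner faces.

C is a long wooden bench with a 2101 mm (x) × 308 mm (y) seat, 56 mm thick, its top surface 451 mm above the floor. Four 56 mm square legs at the seat corners, flush with the edges, run from z = 0 to the seat underside.

The open box is on top of the table, centred. The bench is beside the table with their tops flush at z = 722.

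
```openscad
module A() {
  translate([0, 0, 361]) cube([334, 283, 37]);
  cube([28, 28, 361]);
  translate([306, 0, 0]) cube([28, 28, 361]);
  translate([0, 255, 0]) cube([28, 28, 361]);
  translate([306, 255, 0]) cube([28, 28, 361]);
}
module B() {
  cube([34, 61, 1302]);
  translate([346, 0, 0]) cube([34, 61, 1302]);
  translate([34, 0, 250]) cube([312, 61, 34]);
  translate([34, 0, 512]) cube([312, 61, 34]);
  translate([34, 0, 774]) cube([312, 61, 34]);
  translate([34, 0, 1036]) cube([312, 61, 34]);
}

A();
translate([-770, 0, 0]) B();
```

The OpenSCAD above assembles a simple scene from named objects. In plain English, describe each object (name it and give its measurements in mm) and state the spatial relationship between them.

A is a four-legged stool. The seat is a 334×283×37 mm slab whose top surface is at z = 398 mm; four square legs, each 28×28 mm in cross-section, run from the floor (z = 0) to the underside of the seat, each flush with a corner of the seat.

B is a wooden ladder with two side rails of 34×61 mm section and 1302 mm height, set 380 mm apart overall. Between them run 4 rectangular rungs (61 mm deep, 34 mm thick), front faces flush with the rails' −y face. The bottom of the first rung is 250 mm above the floor and each subsequent rung is 262 mm higher than the one below.

The ladder is on the floor beside the stool on its −x side.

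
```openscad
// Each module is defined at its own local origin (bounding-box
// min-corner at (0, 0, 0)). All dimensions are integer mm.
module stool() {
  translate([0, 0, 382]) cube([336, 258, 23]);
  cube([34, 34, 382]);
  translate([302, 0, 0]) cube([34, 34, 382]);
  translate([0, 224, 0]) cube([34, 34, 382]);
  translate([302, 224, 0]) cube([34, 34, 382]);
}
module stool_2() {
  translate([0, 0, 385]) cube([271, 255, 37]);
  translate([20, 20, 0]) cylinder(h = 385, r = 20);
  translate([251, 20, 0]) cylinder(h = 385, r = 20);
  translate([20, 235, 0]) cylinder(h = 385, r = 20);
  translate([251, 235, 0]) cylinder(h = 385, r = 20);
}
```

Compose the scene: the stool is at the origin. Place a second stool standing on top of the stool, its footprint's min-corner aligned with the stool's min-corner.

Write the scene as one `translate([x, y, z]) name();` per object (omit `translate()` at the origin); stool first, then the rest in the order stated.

stool();
translate([0, 0, 405]) stool_2();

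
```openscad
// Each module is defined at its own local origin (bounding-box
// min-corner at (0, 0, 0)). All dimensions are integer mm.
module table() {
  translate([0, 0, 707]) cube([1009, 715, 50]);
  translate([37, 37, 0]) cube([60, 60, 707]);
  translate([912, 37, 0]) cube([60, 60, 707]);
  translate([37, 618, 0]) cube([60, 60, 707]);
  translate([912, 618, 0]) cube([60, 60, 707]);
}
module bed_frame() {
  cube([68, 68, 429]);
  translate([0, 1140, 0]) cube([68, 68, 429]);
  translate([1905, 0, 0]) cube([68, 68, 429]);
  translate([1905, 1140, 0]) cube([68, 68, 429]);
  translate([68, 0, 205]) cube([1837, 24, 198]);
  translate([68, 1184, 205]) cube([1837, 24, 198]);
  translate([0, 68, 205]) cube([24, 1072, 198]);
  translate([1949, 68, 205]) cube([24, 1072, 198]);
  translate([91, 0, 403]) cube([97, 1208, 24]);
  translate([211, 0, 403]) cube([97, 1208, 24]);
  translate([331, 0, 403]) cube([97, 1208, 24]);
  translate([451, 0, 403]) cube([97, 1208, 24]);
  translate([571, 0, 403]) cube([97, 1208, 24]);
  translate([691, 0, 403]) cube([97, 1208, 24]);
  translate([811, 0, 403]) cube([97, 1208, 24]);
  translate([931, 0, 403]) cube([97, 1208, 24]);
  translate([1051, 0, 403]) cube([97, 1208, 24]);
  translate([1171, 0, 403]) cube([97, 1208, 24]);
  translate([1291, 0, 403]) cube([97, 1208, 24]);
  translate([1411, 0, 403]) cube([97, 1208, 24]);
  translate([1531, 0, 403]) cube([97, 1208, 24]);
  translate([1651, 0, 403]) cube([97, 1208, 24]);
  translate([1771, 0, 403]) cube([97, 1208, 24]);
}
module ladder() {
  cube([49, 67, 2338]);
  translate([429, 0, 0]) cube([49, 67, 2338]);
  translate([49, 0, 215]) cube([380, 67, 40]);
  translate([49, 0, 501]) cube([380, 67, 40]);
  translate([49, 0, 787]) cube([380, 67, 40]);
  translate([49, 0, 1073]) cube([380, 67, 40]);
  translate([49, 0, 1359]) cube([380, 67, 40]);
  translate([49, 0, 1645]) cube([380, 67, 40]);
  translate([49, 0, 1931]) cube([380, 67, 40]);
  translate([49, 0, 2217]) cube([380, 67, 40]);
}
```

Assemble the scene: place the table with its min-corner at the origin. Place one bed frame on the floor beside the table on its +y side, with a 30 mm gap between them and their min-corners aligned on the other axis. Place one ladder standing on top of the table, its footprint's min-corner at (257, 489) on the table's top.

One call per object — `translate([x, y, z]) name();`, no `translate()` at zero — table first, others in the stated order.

table();
translate([0, 745, 0]) bed_frame();
translate([257, 489, 757]) ladder();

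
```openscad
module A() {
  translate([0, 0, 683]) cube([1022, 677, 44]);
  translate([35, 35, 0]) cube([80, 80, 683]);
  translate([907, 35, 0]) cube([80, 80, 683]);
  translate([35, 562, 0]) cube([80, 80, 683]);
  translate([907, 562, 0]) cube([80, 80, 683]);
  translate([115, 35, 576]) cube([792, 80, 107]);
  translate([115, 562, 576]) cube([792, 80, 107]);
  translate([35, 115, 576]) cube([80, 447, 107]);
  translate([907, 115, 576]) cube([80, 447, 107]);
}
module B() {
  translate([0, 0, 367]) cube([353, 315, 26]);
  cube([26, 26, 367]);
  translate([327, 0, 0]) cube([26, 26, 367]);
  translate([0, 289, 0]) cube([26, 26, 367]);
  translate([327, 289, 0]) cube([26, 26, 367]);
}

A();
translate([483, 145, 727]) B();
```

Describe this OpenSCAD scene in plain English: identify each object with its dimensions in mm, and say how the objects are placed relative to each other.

A is a rectangular dining table. The top is 1022×677×44 mm with its upper surface at z = 727 mm. It stands on four 80×80 mm square legs, each inset 35 mm from the nearest pair of top edges, running from the floor to the underside of the top. Four apron rails, 80 mm thick and 107 mm tall, run between adjacent legs with their top edges flush with the underside of the top and their outer faces flush with the legs' outer faces.

B is a simple wooden stool: a rectangular seat 353 mm (x) by 315 mm (y), 26 mm thick, top face at z = 393 mm, on four square legs, each 26×26 mm in cross-section. The legs rest on z = 0, each flush with a corner of the seat.

The stool is on top of the table.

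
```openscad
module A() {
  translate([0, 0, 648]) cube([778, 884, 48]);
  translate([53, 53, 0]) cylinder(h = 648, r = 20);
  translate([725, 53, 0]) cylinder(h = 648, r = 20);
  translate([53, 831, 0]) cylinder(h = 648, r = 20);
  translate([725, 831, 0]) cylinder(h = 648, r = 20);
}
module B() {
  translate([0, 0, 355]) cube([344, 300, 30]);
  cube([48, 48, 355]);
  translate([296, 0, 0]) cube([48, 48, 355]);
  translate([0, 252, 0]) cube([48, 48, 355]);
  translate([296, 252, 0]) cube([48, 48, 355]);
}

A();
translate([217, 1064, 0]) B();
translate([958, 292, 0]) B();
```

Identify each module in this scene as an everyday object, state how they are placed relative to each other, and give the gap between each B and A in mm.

Each stool's nearest face is 180 mm from the table's bounding box.

A is a table. B is a stool. Two stools sit around the table at the +y, +x sides. The gap between each stool and the table is 180 mm.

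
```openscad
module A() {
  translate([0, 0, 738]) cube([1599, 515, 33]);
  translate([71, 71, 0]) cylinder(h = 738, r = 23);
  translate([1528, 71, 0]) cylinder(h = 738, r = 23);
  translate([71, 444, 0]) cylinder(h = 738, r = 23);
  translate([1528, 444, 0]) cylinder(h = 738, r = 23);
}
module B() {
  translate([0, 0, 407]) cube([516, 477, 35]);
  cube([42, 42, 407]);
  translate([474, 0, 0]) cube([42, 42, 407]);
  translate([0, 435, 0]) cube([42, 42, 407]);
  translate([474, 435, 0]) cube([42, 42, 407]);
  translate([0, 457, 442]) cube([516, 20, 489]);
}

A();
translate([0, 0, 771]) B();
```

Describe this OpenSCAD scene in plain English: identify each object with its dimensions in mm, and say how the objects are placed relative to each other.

A is a table with a 1599×515 mm rectangular top, 33 mm thick, top surface at z = 771 mm, supported by four round legs of 46 mm diameter, each leg's bounding box inset 48 mm from the nearest pair of top edges, running from the floor.

B is a chair. The seat is a 516×477×35 mm slab with its top at z = 442 mm, on four 42×42 mm corner legs (flush with the seat edges, standing on z = 0). A flat backrest 20 mm thick, 489 mm tall, spans the full seat width and rises from the seat top along its +y edge, rear face flush with the rear of the seat.

The chair is on top of the table.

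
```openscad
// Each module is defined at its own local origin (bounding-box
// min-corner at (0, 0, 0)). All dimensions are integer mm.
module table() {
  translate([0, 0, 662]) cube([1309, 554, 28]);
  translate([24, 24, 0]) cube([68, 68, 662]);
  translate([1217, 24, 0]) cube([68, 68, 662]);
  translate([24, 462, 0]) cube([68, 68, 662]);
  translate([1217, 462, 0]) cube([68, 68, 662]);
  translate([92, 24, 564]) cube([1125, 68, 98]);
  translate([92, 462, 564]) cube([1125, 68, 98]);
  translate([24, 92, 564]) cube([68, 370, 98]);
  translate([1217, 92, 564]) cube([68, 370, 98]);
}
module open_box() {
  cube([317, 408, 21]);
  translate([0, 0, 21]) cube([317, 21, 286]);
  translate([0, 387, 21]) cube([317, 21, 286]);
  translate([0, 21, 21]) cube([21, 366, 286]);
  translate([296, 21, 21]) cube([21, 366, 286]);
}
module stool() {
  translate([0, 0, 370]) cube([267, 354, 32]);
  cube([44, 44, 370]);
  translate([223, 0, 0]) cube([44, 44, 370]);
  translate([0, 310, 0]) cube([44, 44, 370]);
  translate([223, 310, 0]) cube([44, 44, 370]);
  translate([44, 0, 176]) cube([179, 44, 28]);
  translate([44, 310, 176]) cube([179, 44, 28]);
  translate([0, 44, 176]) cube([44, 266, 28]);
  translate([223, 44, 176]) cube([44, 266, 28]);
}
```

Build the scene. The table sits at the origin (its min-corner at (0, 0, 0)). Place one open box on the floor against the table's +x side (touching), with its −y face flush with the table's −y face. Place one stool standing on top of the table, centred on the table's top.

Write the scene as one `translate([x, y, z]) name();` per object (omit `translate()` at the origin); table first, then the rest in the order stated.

table();
translate([1309, 0, 0]) open_box();
translate([521, 100, 690]) stool();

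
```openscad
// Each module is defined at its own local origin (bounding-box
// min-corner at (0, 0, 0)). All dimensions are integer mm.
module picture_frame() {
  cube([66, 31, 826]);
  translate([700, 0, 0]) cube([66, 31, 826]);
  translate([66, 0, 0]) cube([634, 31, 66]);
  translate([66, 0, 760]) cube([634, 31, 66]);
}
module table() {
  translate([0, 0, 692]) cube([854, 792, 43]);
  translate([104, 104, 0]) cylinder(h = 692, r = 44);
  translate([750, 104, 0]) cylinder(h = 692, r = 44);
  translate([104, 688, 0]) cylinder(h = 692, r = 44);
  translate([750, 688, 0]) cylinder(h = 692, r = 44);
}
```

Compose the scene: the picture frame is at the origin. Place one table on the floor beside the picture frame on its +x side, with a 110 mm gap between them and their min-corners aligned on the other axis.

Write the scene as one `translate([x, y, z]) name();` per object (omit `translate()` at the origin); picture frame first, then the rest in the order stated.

picture_frame();
translate([876, 0, 0]) table();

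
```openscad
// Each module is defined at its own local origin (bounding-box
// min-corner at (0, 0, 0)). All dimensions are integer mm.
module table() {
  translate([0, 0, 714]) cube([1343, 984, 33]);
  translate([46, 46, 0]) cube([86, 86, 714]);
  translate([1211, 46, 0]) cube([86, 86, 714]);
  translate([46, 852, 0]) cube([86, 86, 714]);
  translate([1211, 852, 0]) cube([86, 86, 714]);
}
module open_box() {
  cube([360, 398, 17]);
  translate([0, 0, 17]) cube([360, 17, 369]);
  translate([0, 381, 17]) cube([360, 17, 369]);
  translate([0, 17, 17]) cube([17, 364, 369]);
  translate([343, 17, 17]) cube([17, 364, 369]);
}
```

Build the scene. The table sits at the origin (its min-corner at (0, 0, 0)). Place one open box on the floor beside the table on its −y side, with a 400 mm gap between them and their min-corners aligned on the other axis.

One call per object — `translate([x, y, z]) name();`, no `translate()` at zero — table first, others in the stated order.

table();
translate([0, -798, 0]) open_box();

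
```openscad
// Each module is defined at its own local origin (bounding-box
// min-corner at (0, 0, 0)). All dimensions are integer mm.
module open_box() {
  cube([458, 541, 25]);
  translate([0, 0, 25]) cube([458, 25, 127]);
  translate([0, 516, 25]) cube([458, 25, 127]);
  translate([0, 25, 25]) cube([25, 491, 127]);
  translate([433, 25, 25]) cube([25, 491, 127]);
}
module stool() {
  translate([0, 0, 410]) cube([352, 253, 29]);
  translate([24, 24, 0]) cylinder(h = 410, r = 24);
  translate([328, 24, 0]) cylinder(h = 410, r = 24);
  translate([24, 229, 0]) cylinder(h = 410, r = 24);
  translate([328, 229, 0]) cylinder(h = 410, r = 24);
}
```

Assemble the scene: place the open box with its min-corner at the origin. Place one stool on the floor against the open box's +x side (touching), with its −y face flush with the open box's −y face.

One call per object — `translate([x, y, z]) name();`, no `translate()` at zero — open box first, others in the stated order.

open_box();
translate([458, 0, 0]) stool();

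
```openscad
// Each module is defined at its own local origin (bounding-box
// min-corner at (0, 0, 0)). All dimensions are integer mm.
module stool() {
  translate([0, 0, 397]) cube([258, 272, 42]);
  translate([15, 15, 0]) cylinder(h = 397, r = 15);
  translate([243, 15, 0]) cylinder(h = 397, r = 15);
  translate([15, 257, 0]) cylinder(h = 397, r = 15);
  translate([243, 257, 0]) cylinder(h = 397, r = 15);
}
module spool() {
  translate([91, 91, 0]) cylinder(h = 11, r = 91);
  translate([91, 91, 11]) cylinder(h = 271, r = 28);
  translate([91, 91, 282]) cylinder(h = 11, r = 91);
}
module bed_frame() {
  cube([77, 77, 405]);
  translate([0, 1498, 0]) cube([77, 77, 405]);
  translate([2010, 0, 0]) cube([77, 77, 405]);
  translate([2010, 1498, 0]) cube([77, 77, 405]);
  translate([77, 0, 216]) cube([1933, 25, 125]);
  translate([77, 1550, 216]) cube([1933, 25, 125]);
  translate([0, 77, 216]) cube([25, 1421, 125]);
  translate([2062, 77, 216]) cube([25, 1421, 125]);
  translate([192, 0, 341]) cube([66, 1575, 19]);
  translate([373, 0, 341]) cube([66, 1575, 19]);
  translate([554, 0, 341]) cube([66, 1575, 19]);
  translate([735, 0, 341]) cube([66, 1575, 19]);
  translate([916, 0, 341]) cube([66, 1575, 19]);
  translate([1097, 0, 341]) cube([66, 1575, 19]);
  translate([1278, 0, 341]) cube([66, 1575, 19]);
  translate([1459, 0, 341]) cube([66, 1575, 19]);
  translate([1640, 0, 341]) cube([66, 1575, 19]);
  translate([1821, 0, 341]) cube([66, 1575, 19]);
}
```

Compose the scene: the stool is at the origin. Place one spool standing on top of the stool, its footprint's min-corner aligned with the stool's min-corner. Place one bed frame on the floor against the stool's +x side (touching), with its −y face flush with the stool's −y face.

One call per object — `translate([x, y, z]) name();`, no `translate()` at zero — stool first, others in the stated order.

stool();
translate([0, 0, 439]) spool();
translate([258, 0, 0]) bed_frame();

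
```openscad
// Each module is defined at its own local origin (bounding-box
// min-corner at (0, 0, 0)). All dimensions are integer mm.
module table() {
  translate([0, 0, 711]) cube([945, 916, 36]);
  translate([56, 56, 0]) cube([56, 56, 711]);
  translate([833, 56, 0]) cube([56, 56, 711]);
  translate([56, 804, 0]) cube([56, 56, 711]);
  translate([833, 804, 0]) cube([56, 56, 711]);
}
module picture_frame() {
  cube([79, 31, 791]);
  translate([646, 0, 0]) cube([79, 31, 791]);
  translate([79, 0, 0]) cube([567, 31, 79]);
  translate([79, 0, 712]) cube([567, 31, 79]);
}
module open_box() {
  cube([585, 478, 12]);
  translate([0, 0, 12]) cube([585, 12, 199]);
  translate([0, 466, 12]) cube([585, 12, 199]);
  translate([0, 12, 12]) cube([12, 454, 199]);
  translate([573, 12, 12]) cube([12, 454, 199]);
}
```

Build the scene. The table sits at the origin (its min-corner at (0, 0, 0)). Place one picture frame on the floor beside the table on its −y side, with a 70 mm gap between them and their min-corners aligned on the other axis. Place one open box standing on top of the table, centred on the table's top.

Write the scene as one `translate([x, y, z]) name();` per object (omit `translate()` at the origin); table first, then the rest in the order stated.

table();
translate([0, -101, 0]) picture_frame();
translate([180, 219, 747]) open_box();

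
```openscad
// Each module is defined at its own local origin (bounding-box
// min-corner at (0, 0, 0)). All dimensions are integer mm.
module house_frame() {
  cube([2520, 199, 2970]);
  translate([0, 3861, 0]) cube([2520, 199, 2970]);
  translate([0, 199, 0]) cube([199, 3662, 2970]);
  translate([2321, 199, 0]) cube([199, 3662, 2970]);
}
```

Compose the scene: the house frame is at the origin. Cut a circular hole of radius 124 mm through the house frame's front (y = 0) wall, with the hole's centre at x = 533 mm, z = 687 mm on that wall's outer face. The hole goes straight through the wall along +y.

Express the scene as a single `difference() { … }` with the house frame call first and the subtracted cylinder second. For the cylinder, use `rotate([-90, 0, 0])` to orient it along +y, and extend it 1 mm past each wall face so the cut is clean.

difference() {
  house_frame();
  translate([533, -1, 687]) rotate([-90, 0, 0]) cylinder(h = 201, r = 124);
}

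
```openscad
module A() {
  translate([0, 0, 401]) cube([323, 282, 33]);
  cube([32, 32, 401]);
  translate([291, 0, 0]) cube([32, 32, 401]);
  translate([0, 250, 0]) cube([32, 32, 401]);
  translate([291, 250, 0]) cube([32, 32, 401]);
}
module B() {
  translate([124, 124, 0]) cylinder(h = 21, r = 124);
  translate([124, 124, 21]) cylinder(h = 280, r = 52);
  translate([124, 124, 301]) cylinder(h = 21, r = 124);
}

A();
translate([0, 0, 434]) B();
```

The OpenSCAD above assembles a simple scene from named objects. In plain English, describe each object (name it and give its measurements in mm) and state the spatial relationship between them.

A is a four-legged stool. The seat is a 323×282×33 mm slab whose top surface is at z = 434 mm; four square legs, each 32×32 mm in cross-section, run from the floor (z = 0) to the underside of the seat, each flush with a corner of the seat.

B is a spool: two coaxial disc flanges of radius 124 mm and thickness 21 mm, joined by a core cylinder of radius 52 mm and height 280 mm. The lower flange rests on z = 0 and the three cylinders share a vertical axis.

The spool is on top of the stool.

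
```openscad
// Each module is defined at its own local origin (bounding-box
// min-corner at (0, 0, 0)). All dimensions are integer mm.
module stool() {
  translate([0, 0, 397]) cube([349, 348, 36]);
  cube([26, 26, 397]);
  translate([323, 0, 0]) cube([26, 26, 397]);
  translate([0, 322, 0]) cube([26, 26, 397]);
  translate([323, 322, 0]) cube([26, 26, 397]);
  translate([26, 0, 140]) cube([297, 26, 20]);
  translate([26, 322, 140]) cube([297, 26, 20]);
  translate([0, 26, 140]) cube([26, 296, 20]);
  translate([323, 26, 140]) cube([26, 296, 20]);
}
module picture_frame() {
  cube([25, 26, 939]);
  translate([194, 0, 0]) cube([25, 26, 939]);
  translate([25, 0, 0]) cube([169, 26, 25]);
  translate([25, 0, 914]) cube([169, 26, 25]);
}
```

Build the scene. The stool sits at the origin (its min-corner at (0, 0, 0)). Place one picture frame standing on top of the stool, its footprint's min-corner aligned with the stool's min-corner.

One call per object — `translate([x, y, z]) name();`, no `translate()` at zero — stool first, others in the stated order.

stool();
translate([0, 0, 433]) picture_frame();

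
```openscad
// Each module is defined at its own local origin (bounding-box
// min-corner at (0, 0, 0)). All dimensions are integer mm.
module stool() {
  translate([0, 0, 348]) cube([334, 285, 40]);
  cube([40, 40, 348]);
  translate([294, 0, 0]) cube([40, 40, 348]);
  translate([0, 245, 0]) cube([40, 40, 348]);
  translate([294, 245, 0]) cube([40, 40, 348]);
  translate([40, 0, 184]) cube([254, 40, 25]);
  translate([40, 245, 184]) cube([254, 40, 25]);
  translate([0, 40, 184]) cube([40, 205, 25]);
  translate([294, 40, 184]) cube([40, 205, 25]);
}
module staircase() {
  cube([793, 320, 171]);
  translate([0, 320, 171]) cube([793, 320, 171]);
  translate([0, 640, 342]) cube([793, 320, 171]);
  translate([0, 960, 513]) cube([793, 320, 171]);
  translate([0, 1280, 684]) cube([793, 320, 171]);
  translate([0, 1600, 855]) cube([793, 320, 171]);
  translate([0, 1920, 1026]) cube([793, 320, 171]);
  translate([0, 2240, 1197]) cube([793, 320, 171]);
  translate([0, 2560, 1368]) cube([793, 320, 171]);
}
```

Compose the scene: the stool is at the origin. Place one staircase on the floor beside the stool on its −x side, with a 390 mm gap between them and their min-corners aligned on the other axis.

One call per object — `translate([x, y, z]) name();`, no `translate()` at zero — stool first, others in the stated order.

stool();
translate([-1183, 0, 0]) staircase();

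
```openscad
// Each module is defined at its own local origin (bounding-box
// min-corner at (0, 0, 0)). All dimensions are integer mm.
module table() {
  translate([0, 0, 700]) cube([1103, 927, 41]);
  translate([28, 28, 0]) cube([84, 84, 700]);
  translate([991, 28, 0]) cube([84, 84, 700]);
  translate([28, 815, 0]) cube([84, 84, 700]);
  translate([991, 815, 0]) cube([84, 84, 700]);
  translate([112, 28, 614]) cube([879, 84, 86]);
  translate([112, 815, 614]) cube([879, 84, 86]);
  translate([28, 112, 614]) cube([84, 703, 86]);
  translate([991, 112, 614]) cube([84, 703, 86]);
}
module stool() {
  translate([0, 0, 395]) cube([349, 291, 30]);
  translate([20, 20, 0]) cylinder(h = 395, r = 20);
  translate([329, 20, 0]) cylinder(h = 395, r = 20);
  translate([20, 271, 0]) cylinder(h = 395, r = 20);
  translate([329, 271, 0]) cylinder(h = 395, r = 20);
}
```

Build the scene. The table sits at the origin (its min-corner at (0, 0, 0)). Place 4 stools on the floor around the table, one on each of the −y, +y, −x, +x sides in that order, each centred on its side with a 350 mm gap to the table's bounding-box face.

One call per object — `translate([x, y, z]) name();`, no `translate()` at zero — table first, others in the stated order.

table();
translate([377, -641, 0]) stool();
translate([377, 1277, 0]) stool();
translate([-699, 318, 0]) stool();
translate([1453, 318, 0]) stool();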